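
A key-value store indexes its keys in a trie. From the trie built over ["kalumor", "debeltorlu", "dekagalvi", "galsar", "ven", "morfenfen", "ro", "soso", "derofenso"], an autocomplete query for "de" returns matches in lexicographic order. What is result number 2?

dekagalvi

Words with prefix "de", in lexicographic order: "debeltorlu", "dekagalvi", "derofenso"
The 2nd is dekagalvi.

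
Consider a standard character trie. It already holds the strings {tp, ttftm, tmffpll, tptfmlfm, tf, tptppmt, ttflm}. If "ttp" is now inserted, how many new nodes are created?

1

"tt" is already a path in the trie; the remaining "p" must be added.
Each of the 1 remaining characters creates one node.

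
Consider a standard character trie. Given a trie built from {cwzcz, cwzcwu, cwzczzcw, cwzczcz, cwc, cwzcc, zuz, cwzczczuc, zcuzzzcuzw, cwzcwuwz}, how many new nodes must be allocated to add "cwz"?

0

"cwz" is already a full path in the trie; only an end-marker is added.
No new nodes are needed: 0.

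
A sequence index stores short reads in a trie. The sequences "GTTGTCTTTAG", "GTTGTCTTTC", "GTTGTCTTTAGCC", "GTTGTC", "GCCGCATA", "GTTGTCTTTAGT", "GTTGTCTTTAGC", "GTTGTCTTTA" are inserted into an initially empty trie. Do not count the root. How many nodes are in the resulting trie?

22

For each word, the new-node count is its length minus the longest prefix already in the trie:
  "GTTGTCTTTAG" → 11 new (G, T, T, G, T, C, T, T, T, A, G)
  "GTTGTCTTTC" → prefix "GTTGTCTTT" already present; 1 new (C)
  "GTTGTCTTTAGCC" → prefix "GTTGTCTTTAG" already present; 2 new (C, C)
  "GTTGTC" → prefix "GTTGTC" already present; 0 new (none)
  "GCCGCATA" → prefix "G" already present; 7 new (C, C, G, C, A, T, A)
  "GTTGTCTTTAGT" → prefix "GTTGTCTTTAG" already present; 1 new (T)
  "GTTGTCTTTAGC" → prefix "GTTGTCTTTAGC" already present; 0 new (none)
  "GTTGTCTTTA" → prefix "GTTGTCTTTA" already present; 0 new (none)
Total nodes = 11 + 1 + 2 + 0 + 7 + 1 + 0 + 0 = 22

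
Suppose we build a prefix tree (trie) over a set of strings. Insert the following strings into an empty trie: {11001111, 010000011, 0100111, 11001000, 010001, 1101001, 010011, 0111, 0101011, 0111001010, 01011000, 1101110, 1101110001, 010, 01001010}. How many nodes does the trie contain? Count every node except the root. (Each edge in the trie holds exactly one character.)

Insert word by word; a character creates a node only if that edge doesn't already exist:
  "11001111" → 8 new (1, 1, 0, 0, 1, 1, 1, 1)
  "010000011" → 9 new (0, 1, 0, 0, 0, 0, 0, 1, 1)
  "0100111" → prefix "0100" already present; 3 new (1, 1, 1)
  "11001000" → prefix "11001" already present; 3 new (0, 0, 0)
  "010001" → prefix "01000" already present; 1 new (1)
  "1101001" → prefix "110" already present; 4 new (1, 0, 0, 1)
  "010011" → prefix "010011" already present; 0 new (none)
  "0111" → prefix "01" already present; 2 new (1, 1)
  "0101011" → prefix "010" already present; 4 new (1, 0, 1, 1)
  "0111001010" → prefix "0111" already present; 6 new (0, 0, 1, 0, 1, 0)
  "01011000" → prefix "0101" already present; 4 new (1, 0, 0, 0)
  "1101110" → prefix "1101" already present; 3 new (1, 1, 0)
  "1101110001" → prefix "1101110" already present; 3 new (0, 0, 1)
  "010" → prefix "010" already present; 0 new (none)
  "01001010" → prefix "01001" already present; 3 new (0, 1, 0)
Total nodes = 8 + 9 + 3 + 3 + 1 + 4 + 0 + 2 + 4 + 6 + 4 + 3 + 3 + 0 + 3 = 53

53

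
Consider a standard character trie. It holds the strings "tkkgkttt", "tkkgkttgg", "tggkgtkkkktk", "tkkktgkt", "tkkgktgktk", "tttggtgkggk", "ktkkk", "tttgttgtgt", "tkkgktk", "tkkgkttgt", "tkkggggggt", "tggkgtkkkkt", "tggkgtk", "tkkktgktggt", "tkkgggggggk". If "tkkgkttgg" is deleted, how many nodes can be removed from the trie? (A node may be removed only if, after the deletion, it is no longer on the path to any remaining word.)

Walk "tkkgkttgg" from the leaf back toward the root, removing each node that no remaining word uses.
The suffix "g" (1 node) is used only by "tkkgkttgg"; the node for "tkkgkttg" still has the child "t", so pruning stops there.
Nodes removed: 1

1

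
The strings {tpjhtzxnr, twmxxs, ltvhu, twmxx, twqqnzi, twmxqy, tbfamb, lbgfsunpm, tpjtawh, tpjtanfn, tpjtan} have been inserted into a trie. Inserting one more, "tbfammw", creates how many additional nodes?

Walking "tbfammw" from the root, the first 5 characters ("tbfam") follow existing edges; "m" is the first miss.
New nodes needed: |"tbfammw"| − 5 = 7 − 5 = 2.

2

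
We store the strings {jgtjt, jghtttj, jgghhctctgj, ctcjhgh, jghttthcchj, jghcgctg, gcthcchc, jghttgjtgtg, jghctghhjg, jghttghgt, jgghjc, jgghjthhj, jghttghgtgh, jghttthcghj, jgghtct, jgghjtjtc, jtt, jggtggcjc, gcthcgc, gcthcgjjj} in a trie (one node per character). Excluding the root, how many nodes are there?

Insert word by word; a character creates a node only if that edge doesn't already exist:
  "jgtjt" → 5 new (j, g, t, j, t)
  "jghtttj" → prefix "jg" already present; 5 new (h, t, t, t, j)
  "jgghhctctgj" → prefix "jg" already present; 9 new (g, h, h, c, t, c, t, g, j)
  "ctcjhgh" → 7 new (c, t, c, j, h, g, h)
  "jghttthcchj" → prefix "jghttt" already present; 5 new (h, c, c, h, j)
  "jghcgctg" → prefix "jgh" already present; 5 new (c, g, c, t, g)
  "gcthcchc" → 8 new (g, c, t, h, c, c, h, c)
  "jghttgjtgtg" → prefix "jghtt" already present; 6 new (g, j, t, g, t, g)
  "jghctghhjg" → prefix "jghc" already present; 6 new (t, g, h, h, j, g)
  "jghttghgt" → prefix "jghttg" already present; 3 new (h, g, t)
  "jgghjc" → prefix "jggh" already present; 2 new (j, c)
  "jgghjthhj" → prefix "jgghj" already present; 4 new (t, h, h, j)
  "jghttghgtgh" → prefix "jghttghgt" already present; 2 new (g, h)
  "jghttthcghj" → prefix "jghttthc" already present; 3 new (g, h, j)
  "jgghtct" → prefix "jggh" already present; 3 new (t, c, t)
  "jgghjtjtc" → prefix "jgghjt" already present; 3 new (j, t, c)
  "jtt" → prefix "j" already present; 2 new (t, t)
  "jggtggcjc" → prefix "jgg" already present; 6 new (t, g, g, c, j, c)
  "gcthcgc" → prefix "gcthc" already present; 2 new (g, c)
  "gcthcgjjj" → prefix "gcthcg" already present; 3 new (j, j, j)
Total nodes = 5 + 5 + 9 + 7 + 5 + 5 + 8 + 6 + 6 + 3 + 2 + 4 + 2 + 3 + 3 + 3 + 2 + 6 + 2 + 3 = 89

89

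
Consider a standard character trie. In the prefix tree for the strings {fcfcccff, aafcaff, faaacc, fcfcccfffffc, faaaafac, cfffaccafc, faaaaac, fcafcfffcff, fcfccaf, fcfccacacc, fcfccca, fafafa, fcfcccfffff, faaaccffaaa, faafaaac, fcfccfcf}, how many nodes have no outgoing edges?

13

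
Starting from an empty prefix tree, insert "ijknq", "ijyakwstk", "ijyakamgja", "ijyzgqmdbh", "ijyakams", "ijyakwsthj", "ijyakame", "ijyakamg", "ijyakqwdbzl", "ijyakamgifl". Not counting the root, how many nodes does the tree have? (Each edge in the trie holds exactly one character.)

37

Insert word by word; a character creates a node only if that edge doesn't already exist:
  "ijknq" → 5 new (i, j, k, n, q)
  "ijyakwstk" → prefix "ij" already present; 7 new (y, a, k, w, s, t, k)
  "ijyakamgja" → prefix "ijyak" already present; 5 new (a, m, g, j, a)
  "ijyzgqmdbh" → prefix "ijy" already present; 7 new (z, g, q, m, d, b, h)
  "ijyakams" → prefix "ijyakam" already present; 1 new (s)
  "ijyakwsthj" → prefix "ijyakwst" already present; 2 new (h, j)
  "ijyakame" → prefix "ijyakam" already present; 1 new (e)
  "ijyakamg" → prefix "ijyakamg" already present; 0 new (none)
  "ijyakqwdbzl" → prefix "ijyak" already present; 6 new (q, w, d, b, z, l)
  "ijyakamgifl" → prefix "ijyakamg" already present; 3 new (i, f, l)
Total nodes = 5 + 7 + 5 + 7 + 1 + 2 + 1 + 0 + 6 + 3 = 37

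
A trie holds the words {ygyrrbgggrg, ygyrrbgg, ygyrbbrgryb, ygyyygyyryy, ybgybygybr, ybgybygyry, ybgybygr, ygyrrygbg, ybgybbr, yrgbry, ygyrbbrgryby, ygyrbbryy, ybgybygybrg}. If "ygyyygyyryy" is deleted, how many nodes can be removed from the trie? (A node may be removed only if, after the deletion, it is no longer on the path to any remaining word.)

A node on "ygyyygyyryy"'s path can go only if nothing else ends at it or branches off below it.
The suffix "yygyyryy" (8 nodes) is used only by "ygyyygyyryy"; the node for "ygy" still has the child "r", so pruning stops there.
Nodes removed: 8

8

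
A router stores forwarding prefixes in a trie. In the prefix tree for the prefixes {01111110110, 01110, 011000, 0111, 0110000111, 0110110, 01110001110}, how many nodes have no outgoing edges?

4

A leaf is a node with no children — equivalently, the end of a word that is not a proper prefix of any other stored word.
Those words: "0110000111", "0110110", "01110001110", "01111110110"
Leaf count: 4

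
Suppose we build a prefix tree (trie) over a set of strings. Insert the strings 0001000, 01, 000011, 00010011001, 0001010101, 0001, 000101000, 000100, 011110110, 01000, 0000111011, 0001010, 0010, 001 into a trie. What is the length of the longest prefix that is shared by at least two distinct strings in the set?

Equivalently: take the maximum, over all pairs, of their longest common prefix length.
"0001010" and "000101000" agree on "0001010" (7 characters) before diverging; nothing deeper is shared.
Longest shared-prefix length: 7

7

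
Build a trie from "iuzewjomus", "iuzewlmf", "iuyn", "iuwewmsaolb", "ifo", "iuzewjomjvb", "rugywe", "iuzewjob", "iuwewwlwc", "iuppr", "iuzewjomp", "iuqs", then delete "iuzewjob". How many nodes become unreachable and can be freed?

1

Walk "iuzewjob" from the leaf back toward the root, removing each node that no remaining word uses.
The suffix "b" (1 node) is used only by "iuzewjob"; the node for "iuzewjo" still has the child "m", so pruning stops there.
Nodes removed: 1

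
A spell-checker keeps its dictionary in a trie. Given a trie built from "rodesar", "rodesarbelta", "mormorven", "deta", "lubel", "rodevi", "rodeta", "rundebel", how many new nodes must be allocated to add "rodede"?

2

The longest prefix of "rodede" already in the trie is "rode" (length 4).
So 6 − 4 = 2 new nodes.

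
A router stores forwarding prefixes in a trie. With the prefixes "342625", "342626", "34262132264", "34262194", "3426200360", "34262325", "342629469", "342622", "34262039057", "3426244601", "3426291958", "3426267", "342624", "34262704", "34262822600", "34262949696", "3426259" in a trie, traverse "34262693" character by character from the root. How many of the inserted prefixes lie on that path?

1

Walk "34262693" from the root; an end-of-word marker is hit whenever a stored word is a prefix of "34262693".
Prefixes of the query that are stored words: "342626"
Count: 1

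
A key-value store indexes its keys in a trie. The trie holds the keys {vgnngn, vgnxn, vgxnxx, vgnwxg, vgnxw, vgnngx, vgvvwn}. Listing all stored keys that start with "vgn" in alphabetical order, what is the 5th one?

DFS of the "vgn" subtree visits, in order: "vgnngn", "vgnngx", "vgnwxg", "vgnxn", "vgnxw"
Position 5: vgnxw

vgnxw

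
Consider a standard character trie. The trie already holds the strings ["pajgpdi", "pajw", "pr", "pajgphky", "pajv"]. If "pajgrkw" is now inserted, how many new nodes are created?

"pajg" is already a path in the trie; the remaining "rkw" must be added.
New nodes needed: |"pajgrkw"| − 4 = 7 − 4 = 3.

3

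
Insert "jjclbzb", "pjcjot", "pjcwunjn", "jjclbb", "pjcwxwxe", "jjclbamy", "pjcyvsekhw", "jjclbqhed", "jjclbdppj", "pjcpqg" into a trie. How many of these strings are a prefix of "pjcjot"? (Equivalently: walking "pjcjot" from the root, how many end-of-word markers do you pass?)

1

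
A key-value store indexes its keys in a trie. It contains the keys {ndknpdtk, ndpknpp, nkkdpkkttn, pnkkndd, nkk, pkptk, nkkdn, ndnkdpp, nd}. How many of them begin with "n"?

Filter for entries beginning with "n":
Words under "n": nd, ndknpdtk, ndnkdpp, ndpknpp, nkk, nkkdn, nkkdpkkttn
Count: 7

7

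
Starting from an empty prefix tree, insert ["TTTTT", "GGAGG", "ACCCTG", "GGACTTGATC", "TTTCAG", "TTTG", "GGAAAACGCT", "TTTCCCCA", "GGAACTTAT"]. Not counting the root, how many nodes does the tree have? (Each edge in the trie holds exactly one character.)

Insert word by word; a character creates a node only if that edge doesn't already exist:
  "TTTTT" → 5 new (T, T, T, T, T)
  "GGAGG" → 5 new (G, G, A, G, G)
  "ACCCTG" → 6 new (A, C, C, C, T, G)
  "GGACTTGATC" → prefix "GGA" already present; 7 new (C, T, T, G, A, T, C)
  "TTTCAG" → prefix "TTT" already present; 3 new (C, A, G)
  "TTTG" → prefix "TTT" already present; 1 new (G)
  "GGAAAACGCT" → prefix "GGA" already present; 7 new (A, A, A, C, G, C, T)
  "TTTCCCCA" → prefix "TTTC" already present; 4 new (C, C, C, A)
  "GGAACTTAT" → prefix "GGAA" already present; 5 new (C, T, T, A, T)
Total nodes = 5 + 5 + 6 + 7 + 3 + 1 + 7 + 4 + 5 = 43

43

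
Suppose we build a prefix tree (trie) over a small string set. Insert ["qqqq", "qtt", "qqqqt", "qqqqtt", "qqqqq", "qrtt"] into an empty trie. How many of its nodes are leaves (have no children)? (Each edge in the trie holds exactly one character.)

4

A leaf is a node with no children — equivalently, the end of a word that is not a proper prefix of any other stored word.
Those words: "qqqqq", "qqqqtt", "qrtt", "qtt"
Leaf count: 4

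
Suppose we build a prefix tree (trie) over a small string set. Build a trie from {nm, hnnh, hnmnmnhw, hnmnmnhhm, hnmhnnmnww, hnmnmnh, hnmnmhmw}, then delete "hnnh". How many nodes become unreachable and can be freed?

2

A node on "hnnh"'s path can go only if nothing else ends at it or branches off below it.
The suffix "nh" (2 nodes) is used only by "hnnh"; the node for "hn" still has the child "m", so pruning stops there.
Nodes removed: 2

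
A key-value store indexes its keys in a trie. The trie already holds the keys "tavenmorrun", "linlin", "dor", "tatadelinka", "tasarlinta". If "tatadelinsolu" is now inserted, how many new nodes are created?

4

Walking "tatadelinsolu" from the root, the first 9 characters ("tatadelin") follow existing edges; "s" is the first miss.
New nodes needed: |"tatadelinsolu"| − 9 = 13 − 9 = 4.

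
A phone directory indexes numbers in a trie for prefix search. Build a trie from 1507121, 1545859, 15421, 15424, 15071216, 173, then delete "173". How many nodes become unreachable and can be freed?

2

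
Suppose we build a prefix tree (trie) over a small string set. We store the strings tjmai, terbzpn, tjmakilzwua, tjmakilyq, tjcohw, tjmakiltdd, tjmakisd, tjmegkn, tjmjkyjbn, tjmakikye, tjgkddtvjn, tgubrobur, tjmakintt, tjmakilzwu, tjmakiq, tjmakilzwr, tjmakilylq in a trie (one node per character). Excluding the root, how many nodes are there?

65

Trace insertions, counting only characters that open a new branch:
  "tjmai" → 5 new (t, j, m, a, i)
  "terbzpn" → prefix "t" already present; 6 new (e, r, b, z, p, n)
  "tjmakilzwua" → prefix "tjma" already present; 7 new (k, i, l, z, w, u, a)
  "tjmakilyq" → prefix "tjmakil" already present; 2 new (y, q)
  "tjcohw" → prefix "tj" already present; 4 new (c, o, h, w)
  "tjmakiltdd" → prefix "tjmakil" already present; 3 new (t, d, d)
  "tjmakisd" → prefix "tjmaki" already present; 2 new (s, d)
  "tjmegkn" → prefix "tjm" already present; 4 new (e, g, k, n)
  "tjmjkyjbn" → prefix "tjm" already present; 6 new (j, k, y, j, b, n)
  "tjmakikye" → prefix "tjmaki" already present; 3 new (k, y, e)
  "tjgkddtvjn" → prefix "tj" already present; 8 new (g, k, d, d, t, v, j, n)
  "tgubrobur" → prefix "t" already present; 8 new (g, u, b, r, o, b, u, r)
  "tjmakintt" → prefix "tjmaki" already present; 3 new (n, t, t)
  "tjmakilzwu" → prefix "tjmakilzwu" already present; 0 new (none)
  "tjmakiq" → prefix "tjmaki" already present; 1 new (q)
  "tjmakilzwr" → prefix "tjmakilzw" already present; 1 new (r)
  "tjmakilylq" → prefix "tjmakily" already present; 2 new (l, q)
Total nodes = 5 + 6 + 7 + 2 + 4 + 3 + 2 + 4 + 6 + 3 + 8 + 8 + 3 + 0 + 1 + 1 + 2 = 65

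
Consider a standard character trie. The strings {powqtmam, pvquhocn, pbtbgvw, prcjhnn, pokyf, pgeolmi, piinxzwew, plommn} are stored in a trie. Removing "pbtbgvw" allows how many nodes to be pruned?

6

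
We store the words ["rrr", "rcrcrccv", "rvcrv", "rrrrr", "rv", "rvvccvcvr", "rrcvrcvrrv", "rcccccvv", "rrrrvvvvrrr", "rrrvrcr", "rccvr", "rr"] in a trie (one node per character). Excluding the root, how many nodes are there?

50

For each word, the new-node count is its length minus the longest prefix already in the trie:
  "rrr" → 3 new (r, r, r)
  "rcrcrccv" → prefix "r" already present; 7 new (c, r, c, r, c, c, v)
  "rvcrv" → prefix "r" already present; 4 new (v, c, r, v)
  "rrrrr" → prefix "rrr" already present; 2 new (r, r)
  "rv" → prefix "rv" already present; 0 new (none)
  "rvvccvcvr" → prefix "rv" already present; 7 new (v, c, c, v, c, v, r)
  "rrcvrcvrrv" → prefix "rr" already present; 8 new (c, v, r, c, v, r, r, v)
  "rcccccvv" → prefix "rc" already present; 6 new (c, c, c, c, v, v)
  "rrrrvvvvrrr" → prefix "rrrr" already present; 7 new (v, v, v, v, r, r, r)
  "rrrvrcr" → prefix "rrr" already present; 4 new (v, r, c, r)
  "rccvr" → prefix "rcc" already present; 2 new (v, r)
  "rr" → prefix "rr" already present; 0 new (none)
Total nodes = 3 + 7 + 4 + 2 + 0 + 7 + 8 + 6 + 7 + 4 + 2 + 0 = 50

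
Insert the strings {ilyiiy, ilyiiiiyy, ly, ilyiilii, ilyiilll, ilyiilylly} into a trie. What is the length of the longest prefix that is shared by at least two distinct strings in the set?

Look for the deepest trie node that still has at least two words in its subtree.
"ilyiilii" and "ilyiilll" agree on "ilyiil" (6 characters) before diverging; nothing deeper is shared.
Longest shared-prefix length: 6

6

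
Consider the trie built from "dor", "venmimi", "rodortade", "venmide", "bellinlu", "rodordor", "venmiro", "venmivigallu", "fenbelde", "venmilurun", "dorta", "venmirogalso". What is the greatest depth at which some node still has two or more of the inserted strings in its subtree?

7

Look for the deepest trie node that still has at least two words in its subtree.
e.g. "venmiro" and "venmirogalso" share the prefix "venmiro" of length 7; no pair shares a longer one.
Longest shared-prefix length: 7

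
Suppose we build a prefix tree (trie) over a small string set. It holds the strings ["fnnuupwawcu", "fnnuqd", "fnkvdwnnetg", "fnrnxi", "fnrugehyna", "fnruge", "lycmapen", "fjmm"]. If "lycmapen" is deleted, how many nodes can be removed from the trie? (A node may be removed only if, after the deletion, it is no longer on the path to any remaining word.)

8

Walk "lycmapen" from the leaf back toward the root, removing each node that no remaining word uses.
No other word shares any prefix with "lycmapen", so all 8 of its nodes go.
Nodes removed: 8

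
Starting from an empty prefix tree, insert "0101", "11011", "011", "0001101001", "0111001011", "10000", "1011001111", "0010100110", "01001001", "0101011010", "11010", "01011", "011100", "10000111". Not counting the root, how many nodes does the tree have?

Trace insertions, counting only characters that open a new branch:
  "0101" → 4 new (0, 1, 0, 1)
  "11011" → 5 new (1, 1, 0, 1, 1)
  "011" → prefix "01" already present; 1 new (1)
  "0001101001" → prefix "0" already present; 9 new (0, 0, 1, 1, 0, 1, 0, 0, 1)
  "0111001011" → prefix "011" already present; 7 new (1, 0, 0, 1, 0, 1, 1)
  "10000" → prefix "1" already present; 4 new (0, 0, 0, 0)
  "1011001111" → prefix "10" already present; 8 new (1, 1, 0, 0, 1, 1, 1, 1)
  "0010100110" → prefix "00" already present; 8 new (1, 0, 1, 0, 0, 1, 1, 0)
  "01001001" → prefix "010" already present; 5 new (0, 1, 0, 0, 1)
  "0101011010" → prefix "0101" already present; 6 new (0, 1, 1, 0, 1, 0)
  "11010" → prefix "1101" already present; 1 new (0)
  "01011" → prefix "0101" already present; 1 new (1)
  "011100" → prefix "011100" already present; 0 new (none)
  "10000111" → prefix "10000" already present; 3 new (1, 1, 1)
Total nodes = 4 + 5 + 1 + 9 + 7 + 4 + 8 + 8 + 5 + 6 + 1 + 1 + 0 + 3 = 62

62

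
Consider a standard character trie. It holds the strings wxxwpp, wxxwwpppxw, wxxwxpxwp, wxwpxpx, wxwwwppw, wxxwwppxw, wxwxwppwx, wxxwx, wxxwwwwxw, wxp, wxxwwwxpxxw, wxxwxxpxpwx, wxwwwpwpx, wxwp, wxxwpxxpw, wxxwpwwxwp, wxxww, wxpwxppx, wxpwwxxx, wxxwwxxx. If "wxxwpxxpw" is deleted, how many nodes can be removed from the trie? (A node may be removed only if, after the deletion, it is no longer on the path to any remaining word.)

4

After clearing the end-marker at "wxxwpxxpw", prune upward until reaching a node still needed by another word.
The suffix "xxpw" (4 nodes) is used only by "wxxwpxxpw"; the node for "wxxwp" still has the child "p", so pruning stops there.
Nodes removed: 4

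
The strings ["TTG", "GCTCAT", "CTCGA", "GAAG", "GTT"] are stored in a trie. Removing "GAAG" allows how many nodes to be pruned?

After clearing the end-marker at "GAAG", prune upward until reaching a node still needed by another word.
The suffix "AAG" (3 nodes) is used only by "GAAG"; the node for "G" still has the child "C", so pruning stops there.
Nodes removed: 3

3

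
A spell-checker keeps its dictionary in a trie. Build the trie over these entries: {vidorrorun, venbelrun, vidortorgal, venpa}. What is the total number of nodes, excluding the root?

26

Trace insertions, counting only characters that open a new branch:
  "vidorrorun" → 10 new (v, i, d, o, r, r, o, r, u, n)
  "venbelrun" → prefix "v" already present; 8 new (e, n, b, e, l, r, u, n)
  "vidortorgal" → prefix "vidor" already present; 6 new (t, o, r, g, a, l)
  "venpa" → prefix "ven" already present; 2 new (p, a)
Total nodes = 10 + 8 + 6 + 2 = 26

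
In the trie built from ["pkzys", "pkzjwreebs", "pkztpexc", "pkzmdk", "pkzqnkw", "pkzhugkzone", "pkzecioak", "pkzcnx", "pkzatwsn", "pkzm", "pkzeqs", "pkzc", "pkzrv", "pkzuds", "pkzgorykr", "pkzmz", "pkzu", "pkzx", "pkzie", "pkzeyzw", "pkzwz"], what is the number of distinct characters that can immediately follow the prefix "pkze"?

3

Follow the path "pkze" to its node, then look at its outgoing edges.
Distinct next characters after "pkze": c, q, y.
That node has 3 child edges.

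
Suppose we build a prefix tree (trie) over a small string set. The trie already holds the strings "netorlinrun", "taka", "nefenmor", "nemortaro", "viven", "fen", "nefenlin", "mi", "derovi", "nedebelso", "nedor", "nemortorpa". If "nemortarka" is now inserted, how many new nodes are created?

2

Walking "nemortarka" from the root, the first 8 characters ("nemortar") follow existing edges; "k" is the first miss.
Each of the 2 remaining characters creates one node.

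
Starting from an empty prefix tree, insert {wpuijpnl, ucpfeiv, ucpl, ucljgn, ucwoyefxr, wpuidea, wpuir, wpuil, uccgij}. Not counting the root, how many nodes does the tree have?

36

Trie structure (* marks end of a word):
(root)
├─ u
│  └─ c
│     ├─ c
│     │  └─ g
│     │     └─ i
│     │        └─ j *
│     ├─ l
│     │  └─ j
│     │     └─ g
│     │        └─ n *
│     ├─ p
│     │  ├─ f
│     │  │  └─ e
│     │  │     └─ i
│     │  │        └─ v *
│     │  └─ l *
│     └─ w
│        └─ o
│           └─ y
│              └─ e
│                 └─ f
│                    └─ x
│                       └─ r *
└─ w
   └─ p
      └─ u
         └─ i
            ├─ d
            │  └─ e
            │     └─ a *
            ├─ j
            │  └─ p
            │     └─ n
            │        └─ l *
            ├─ l *
            └─ r *
Counting every labelled node above: 36.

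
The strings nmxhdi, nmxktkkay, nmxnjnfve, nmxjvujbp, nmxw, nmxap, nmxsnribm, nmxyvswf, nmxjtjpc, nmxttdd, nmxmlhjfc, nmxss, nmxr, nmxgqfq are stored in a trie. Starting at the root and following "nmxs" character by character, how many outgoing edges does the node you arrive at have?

2

Walk "nmxs" from the root, arriving at one node.
Distinct next characters after "nmxs": n, s.
That node has 2 child edges.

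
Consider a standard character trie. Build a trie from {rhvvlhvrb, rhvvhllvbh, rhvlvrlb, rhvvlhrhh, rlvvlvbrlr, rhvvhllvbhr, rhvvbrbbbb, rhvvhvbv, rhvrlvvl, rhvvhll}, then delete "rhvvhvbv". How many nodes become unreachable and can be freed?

Walk "rhvvhvbv" from the leaf back toward the root, removing each node that no remaining word uses.
The suffix "vbv" (3 nodes) is used only by "rhvvhvbv"; the node for "rhvvh" still has the child "l", so pruning stops there.
Nodes removed: 3

3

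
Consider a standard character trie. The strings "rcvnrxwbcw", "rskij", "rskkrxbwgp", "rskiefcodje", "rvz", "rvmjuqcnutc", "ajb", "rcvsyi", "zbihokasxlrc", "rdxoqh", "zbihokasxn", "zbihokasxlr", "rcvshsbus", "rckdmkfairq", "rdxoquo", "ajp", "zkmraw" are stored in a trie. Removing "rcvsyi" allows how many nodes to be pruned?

2

A node on "rcvsyi"'s path can go only if nothing else ends at it or branches off below it.
The suffix "yi" (2 nodes) is used only by "rcvsyi"; the node for "rcvs" still has the child "h", so pruning stops there.
Nodes removed: 2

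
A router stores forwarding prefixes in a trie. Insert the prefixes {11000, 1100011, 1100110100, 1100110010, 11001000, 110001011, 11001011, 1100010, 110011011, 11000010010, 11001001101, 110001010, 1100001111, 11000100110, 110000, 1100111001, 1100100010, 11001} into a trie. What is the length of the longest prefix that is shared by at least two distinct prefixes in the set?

The deepest shared node is where two words last agree before diverging.
e.g. "110001010" and "110001011" share the prefix "11000101" of length 8; no pair shares a longer one.
Longest shared-prefix length: 8

8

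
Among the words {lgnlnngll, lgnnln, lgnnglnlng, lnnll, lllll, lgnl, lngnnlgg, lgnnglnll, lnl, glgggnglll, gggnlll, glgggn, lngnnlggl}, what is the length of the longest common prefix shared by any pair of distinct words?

8

Look for the deepest trie node that still has at least two words in its subtree.
"lgnnglnll" and "lgnnglnlng" agree on "lgnnglnl" (8 characters) before diverging; nothing deeper is shared.
Longest shared-prefix length: 8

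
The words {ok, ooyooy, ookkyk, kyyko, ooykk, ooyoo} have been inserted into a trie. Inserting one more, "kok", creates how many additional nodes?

The longest prefix of "kok" already in the trie is "k" (length 1).
Each of the 2 remaining characters creates one node.

2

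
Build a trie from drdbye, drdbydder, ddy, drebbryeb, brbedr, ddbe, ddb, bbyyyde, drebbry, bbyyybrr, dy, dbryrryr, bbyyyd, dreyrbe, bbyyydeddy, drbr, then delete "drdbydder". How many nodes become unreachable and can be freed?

After clearing the end-marker at "drdbydder", prune upward until reaching a node still needed by another word.
The suffix "dder" (4 nodes) is used only by "drdbydder"; the node for "drdby" still has the child "e", so pruning stops there.
Nodes removed: 4

4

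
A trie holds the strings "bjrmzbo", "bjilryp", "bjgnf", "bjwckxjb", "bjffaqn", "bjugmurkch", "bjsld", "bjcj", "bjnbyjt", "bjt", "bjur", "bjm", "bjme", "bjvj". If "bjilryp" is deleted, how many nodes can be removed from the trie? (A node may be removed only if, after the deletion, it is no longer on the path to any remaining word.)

5

After clearing the end-marker at "bjilryp", prune upward until reaching a node still needed by another word.
The suffix "ilryp" (5 nodes) is used only by "bjilryp"; the node for "bj" still has the child "r", so pruning stops there.
Nodes removed: 5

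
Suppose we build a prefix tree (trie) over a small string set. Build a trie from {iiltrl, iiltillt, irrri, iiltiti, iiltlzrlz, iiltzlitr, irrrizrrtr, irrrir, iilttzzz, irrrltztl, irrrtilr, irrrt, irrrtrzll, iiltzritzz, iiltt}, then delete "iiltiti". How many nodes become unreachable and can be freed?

Walk "iiltiti" from the leaf back toward the root, removing each node that no remaining word uses.
The suffix "ti" (2 nodes) is used only by "iiltiti"; the node for "iilti" still has the child "l", so pruning stops there.
Nodes removed: 2

2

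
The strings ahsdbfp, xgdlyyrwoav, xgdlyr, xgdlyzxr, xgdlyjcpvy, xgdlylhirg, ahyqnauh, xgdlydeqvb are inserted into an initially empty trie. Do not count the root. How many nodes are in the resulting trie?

Trace insertions, counting only characters that open a new branch:
  "ahsdbfp" → 7 new (a, h, s, d, b, f, p)
  "xgdlyyrwoav" → 11 new (x, g, d, l, y, y, r, w, o, a, v)
  "xgdlyr" → prefix "xgdly" already present; 1 new (r)
  "xgdlyzxr" → prefix "xgdly" already present; 3 new (z, x, r)
  "xgdlyjcpvy" → prefix "xgdly" already present; 5 new (j, c, p, v, y)
  "xgdlylhirg" → prefix "xgdly" already present; 5 new (l, h, i, r, g)
  "ahyqnauh" → prefix "ah" already present; 6 new (y, q, n, a, u, h)
  "xgdlydeqvb" → prefix "xgdly" already present; 5 new (d, e, q, v, b)
Total nodes = 7 + 11 + 1 + 3 + 5 + 5 + 6 + 5 = 43

43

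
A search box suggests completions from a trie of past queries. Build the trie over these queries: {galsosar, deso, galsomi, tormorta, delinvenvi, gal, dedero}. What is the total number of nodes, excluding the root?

34

For each word, the new-node count is its length minus the longest prefix already in the trie:
  "galsosar" → 8 new (g, a, l, s, o, s, a, r)
  "deso" → 4 new (d, e, s, o)
  "galsomi" → prefix "galso" already present; 2 new (m, i)
  "tormorta" → 8 new (t, o, r, m, o, r, t, a)
  "delinvenvi" → prefix "de" already present; 8 new (l, i, n, v, e, n, v, i)
  "gal" → prefix "gal" already present; 0 new (none)
  "dedero" → prefix "de" already present; 4 new (d, e, r, o)
Total nodes = 8 + 4 + 2 + 8 + 8 + 0 + 4 = 34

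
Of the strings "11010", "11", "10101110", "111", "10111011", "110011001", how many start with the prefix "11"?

Filter for entries beginning with "11":
Words under "11": 11, 110011001, 11010, 111
Count: 4

4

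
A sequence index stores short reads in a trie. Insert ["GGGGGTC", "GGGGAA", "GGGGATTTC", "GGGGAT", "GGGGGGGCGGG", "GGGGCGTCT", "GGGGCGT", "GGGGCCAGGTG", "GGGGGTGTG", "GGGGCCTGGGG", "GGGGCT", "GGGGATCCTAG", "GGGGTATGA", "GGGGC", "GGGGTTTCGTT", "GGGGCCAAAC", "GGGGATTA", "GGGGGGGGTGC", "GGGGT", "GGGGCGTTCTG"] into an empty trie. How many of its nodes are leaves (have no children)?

16

A leaf is a node with no children — equivalently, the end of a word that is not a proper prefix of any other stored word.
Those words: "GGGGAA", "GGGGATCCTAG", "GGGGATTA", "GGGGATTTC", "GGGGCCAAAC", "GGGGCCAGGTG", "GGGGCCTGGGG", "GGGGCGTCT", "GGGGCGTTCTG", "GGGGCT", "GGGGGGGCGGG", "GGGGGGGGTGC", "GGGGGTC", "GGGGGTGTG", "GGGGTATGA", "GGGGTTTCGTT"
Leaf count: 16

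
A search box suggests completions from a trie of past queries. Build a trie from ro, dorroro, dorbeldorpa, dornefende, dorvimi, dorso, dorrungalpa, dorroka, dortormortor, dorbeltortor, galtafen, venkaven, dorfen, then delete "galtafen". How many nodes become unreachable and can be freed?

8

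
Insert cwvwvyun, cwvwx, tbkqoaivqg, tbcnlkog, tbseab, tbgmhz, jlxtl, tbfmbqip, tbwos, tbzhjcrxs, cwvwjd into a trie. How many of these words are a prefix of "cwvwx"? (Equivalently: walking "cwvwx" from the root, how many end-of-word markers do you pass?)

1

Walk "cwvwx" from the root; an end-of-word marker is hit whenever a stored word is a prefix of "cwvwx".
Prefixes of the query that are stored words: "cwvwx"
Count: 1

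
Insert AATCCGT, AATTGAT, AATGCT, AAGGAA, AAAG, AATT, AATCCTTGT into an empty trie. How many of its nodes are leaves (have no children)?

A leaf is a node with no children — equivalently, the end of a word that is not a proper prefix of any other stored word.
Those words: "AAAG", "AAGGAA", "AATCCGT", "AATCCTTGT", "AATGCT", "AATTGAT"
Leaf count: 6

6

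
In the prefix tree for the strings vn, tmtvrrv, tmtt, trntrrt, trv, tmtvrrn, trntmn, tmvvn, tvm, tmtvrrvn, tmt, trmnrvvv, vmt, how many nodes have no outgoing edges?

11

Leaves are exactly the stored words that no other stored word extends.
Those words: "tmtt", "tmtvrrn", "tmtvrrvn", "tmvvn", "trmnrvvv", "trntmn", "trntrrt", "trv", "tvm", "vmt", "vn"
Leaf count: 11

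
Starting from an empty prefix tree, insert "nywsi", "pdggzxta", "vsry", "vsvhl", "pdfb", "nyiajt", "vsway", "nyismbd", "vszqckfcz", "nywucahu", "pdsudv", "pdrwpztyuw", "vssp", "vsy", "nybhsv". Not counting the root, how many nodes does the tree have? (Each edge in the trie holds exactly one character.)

64

Trace insertions, counting only characters that open a new branch:
  "nywsi" → 5 new (n, y, w, s, i)
  "pdggzxta" → 8 new (p, d, g, g, z, x, t, a)
  "vsry" → 4 new (v, s, r, y)
  "vsvhl" → prefix "vs" already present; 3 new (v, h, l)
  "pdfb" → prefix "pd" already present; 2 new (f, b)
  "nyiajt" → prefix "ny" already present; 4 new (i, a, j, t)
  "vsway" → prefix "vs" already present; 3 new (w, a, y)
  "nyismbd" → prefix "nyi" already present; 4 new (s, m, b, d)
  "vszqckfcz" → prefix "vs" already present; 7 new (z, q, c, k, f, c, z)
  "nywucahu" → prefix "nyw" already present; 5 new (u, c, a, h, u)
  "pdsudv" → prefix "pd" already present; 4 new (s, u, d, v)
  "pdrwpztyuw" → prefix "pd" already present; 8 new (r, w, p, z, t, y, u, w)
  "vssp" → prefix "vs" already present; 2 new (s, p)
  "vsy" → prefix "vs" already present; 1 new (y)
  "nybhsv" → prefix "ny" already present; 4 new (b, h, s, v)
Total nodes = 5 + 8 + 4 + 3 + 2 + 4 + 3 + 4 + 7 + 5 + 4 + 8 + 2 + 1 + 4 = 64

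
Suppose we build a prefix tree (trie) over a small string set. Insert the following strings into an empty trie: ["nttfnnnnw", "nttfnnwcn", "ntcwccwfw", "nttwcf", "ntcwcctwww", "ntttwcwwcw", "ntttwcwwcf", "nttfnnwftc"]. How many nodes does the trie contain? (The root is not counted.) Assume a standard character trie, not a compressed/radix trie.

37

Trace insertions, counting only characters that open a new branch:
  "nttfnnnnw" → 9 new (n, t, t, f, n, n, n, n, w)
  "nttfnnwcn" → prefix "nttfnn" already present; 3 new (w, c, n)
  "ntcwccwfw" → prefix "nt" already present; 7 new (c, w, c, c, w, f, w)
  "nttwcf" → prefix "ntt" already present; 3 new (w, c, f)
  "ntcwcctwww" → prefix "ntcwcc" already present; 4 new (t, w, w, w)
  "ntttwcwwcw" → prefix "ntt" already present; 7 new (t, w, c, w, w, c, w)
  "ntttwcwwcf" → prefix "ntttwcwwc" already present; 1 new (f)
  "nttfnnwftc" → prefix "nttfnnw" already present; 3 new (f, t, c)
Total nodes = 9 + 3 + 7 + 3 + 4 + 7 + 1 + 3 = 37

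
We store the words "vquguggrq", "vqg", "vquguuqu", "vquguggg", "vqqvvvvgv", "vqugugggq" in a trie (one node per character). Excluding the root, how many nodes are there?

22

Count nodes per top-level branch (shared prefixes stored once):
  'v'-branch (vqg, vqqvvvvgv, vquguggg, vqugugggq, vquguggrq, vquguuqu): 22 nodes
Sum: 22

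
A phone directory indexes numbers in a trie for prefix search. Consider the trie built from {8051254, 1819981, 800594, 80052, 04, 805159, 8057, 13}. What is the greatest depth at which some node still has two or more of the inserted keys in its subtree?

Equivalently: take the maximum, over all pairs, of their longest common prefix length.
e.g. "80052" and "800594" share the prefix "8005" of length 4; no pair shares a longer one.
Longest shared-prefix length: 4

4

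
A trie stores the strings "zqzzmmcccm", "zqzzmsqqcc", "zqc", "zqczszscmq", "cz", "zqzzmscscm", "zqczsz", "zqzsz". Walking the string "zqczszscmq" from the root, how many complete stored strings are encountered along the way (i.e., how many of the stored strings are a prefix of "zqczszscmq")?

Walk "zqczszscmq" from the root; an end-of-word marker is hit whenever a stored word is a prefix of "zqczszscmq".
Prefixes of the query that are stored words: "zqc", "zqczsz", "zqczszscmq"
Count: 3

3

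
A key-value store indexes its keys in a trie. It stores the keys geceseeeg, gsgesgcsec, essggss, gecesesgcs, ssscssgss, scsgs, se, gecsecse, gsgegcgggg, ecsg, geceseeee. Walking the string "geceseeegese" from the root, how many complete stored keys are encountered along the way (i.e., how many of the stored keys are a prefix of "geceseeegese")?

Traverse "geceseeegese" character by character; count nodes along the way that are marked as word ends.
Prefixes of the query that are stored words: "geceseeeg"
Count: 1

1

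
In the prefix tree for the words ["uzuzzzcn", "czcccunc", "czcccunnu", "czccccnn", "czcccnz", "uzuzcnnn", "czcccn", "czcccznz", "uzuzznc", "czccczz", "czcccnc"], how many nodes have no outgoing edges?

Leaves are exactly the stored words that no other stored word extends.
Those words: "czccccnn", "czcccnc", "czcccnz", "czcccunc", "czcccunnu", "czcccznz", "czccczz", "uzuzcnnn", "uzuzznc", "uzuzzzcn"
Leaf count: 10

10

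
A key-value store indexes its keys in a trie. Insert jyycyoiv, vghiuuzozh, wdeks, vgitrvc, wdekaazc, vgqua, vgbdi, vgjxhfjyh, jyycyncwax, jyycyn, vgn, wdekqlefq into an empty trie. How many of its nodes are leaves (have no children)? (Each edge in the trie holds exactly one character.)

Leaves are exactly the stored words that no other stored word extends.
Those words: "jyycyncwax", "jyycyoiv", "vgbdi", "vghiuuzozh", "vgitrvc", "vgjxhfjyh", "vgn", "vgqua", "wdekaazc", "wdekqlefq", "wdeks"
Leaf count: 11

11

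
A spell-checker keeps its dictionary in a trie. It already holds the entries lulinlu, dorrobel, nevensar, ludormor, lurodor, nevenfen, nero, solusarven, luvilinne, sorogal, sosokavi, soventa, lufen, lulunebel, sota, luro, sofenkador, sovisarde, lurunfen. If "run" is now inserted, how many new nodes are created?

Nothing in the trie begins with "r"; the whole of "run" is new.
3 − 0 = 3 new nodes.

3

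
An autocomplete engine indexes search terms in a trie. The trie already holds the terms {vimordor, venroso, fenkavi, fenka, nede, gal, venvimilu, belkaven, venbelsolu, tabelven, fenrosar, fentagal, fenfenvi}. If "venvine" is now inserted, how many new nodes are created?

"venvi" is already a path in the trie; the remaining "ne" must be added.
So 7 − 5 = 2 new nodes.

2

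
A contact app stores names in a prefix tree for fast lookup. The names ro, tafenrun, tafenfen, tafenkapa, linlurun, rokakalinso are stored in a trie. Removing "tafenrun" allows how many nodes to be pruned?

3

Walk "tafenrun" from the leaf back toward the root, removing each node that no remaining word uses.
The suffix "run" (3 nodes) is used only by "tafenrun"; the node for "tafen" still has the child "f", so pruning stops there.
Nodes removed: 3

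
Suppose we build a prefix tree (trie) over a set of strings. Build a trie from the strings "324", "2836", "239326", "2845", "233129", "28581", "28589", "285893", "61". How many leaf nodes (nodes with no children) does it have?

8

Leaves are exactly the stored words that no other stored word extends.
Those words: "233129", "239326", "2836", "2845", "28581", "285893", "324", "61"
Leaf count: 8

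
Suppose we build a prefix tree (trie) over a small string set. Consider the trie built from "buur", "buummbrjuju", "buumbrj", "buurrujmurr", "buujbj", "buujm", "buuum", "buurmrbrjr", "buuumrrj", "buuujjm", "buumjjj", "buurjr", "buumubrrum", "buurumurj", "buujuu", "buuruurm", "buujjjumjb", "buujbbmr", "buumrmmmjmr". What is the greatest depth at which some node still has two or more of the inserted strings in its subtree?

5

Equivalently: take the maximum, over all pairs, of their longest common prefix length.
e.g. "buujbbmr" and "buujbj" share the prefix "buujb" of length 5; no pair shares a longer one.
Longest shared-prefix length: 5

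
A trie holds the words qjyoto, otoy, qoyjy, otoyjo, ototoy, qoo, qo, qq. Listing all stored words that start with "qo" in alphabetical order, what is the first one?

qo

DFS of the "qo" subtree visits, in order: "qo", "qoo", "qoyjy"
Position 1: qo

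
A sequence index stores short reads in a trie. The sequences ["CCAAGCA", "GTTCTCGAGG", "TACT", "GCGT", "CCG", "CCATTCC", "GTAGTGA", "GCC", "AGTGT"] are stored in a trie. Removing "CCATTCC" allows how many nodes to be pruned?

After clearing the end-marker at "CCATTCC", prune upward until reaching a node still needed by another word.
The suffix "TTCC" (4 nodes) is used only by "CCATTCC"; the node for "CCA" still has the child "A", so pruning stops there.
Nodes removed: 4

4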